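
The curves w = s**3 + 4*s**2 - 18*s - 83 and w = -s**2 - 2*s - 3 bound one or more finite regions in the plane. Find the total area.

Set the curves equal: s**3 + 4*s**2 - 18*s - 83 = -s**2 - 2*s - 3, so s**3 + 5*s**2 - 16*s - 80 = 0, which factors as (s - 4)*(s + 4)*(s + 5) = 0. The curves meet at s = -5, -4, 4.
On [-5, -4], w = s**3 + 4*s**2 - 18*s - 83 is on top; that piece has area ∫[-5,-4] (s**3 + 5*s**2 - 16*s - 80) ds = 17/12.
On [-4, 4], w = -s**2 - 2*s - 3 is on top; that piece has area ∫[-4,4] (-(s**3 + 5*s**2 - 16*s - 80)) ds = 1280/3.
Total enclosed area = 17/12 + 1280/3 = 5137/12.

5137/12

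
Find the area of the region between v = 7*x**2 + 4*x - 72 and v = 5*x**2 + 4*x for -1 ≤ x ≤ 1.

On [-1, 1], (7*x**2 + 4*x - 72) - (5*x**2 + 4*x) = 2*x**2 - 72 is ≤ 0 throughout, so the area is a single integral of |2*x**2 - 72|.
∫[-1,1] (2*x**2 - 72) dx = -428/3; the area of that piece is 428/3.

428/3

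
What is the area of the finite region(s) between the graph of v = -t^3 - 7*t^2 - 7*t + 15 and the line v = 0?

148/3

The curve meets the t-axis where -t^3 - 7*t^2 - 7*t + 15 = 0, i.e. -(t - 1)*(t + 3)*(t + 5) = 0, at t = -5, -3, 1.
On [-5, -3] the curve lies below the axis; ∫[-5,-3] (-t^3 - 7*t^2 - 7*t + 15) dt = -20/3, giving area 20/3.
On [-3, 1] the curve lies above the axis; ∫[-3,1] (-t^3 - 7*t^2 - 7*t + 15) dt = 128/3, giving area 128/3.
Total area = 20/3 + 128/3 = 148/3.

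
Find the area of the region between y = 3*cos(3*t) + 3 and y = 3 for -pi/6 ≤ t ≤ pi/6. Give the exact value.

On [-pi/6, pi/6], (3*cos(3*t) + 3) - (3) = 3*cos(3*t) is ≥ 0 throughout, so the area is a single integral of |3*cos(3*t)|.
∫[-pi/6,pi/6] (3*cos(3*t)) dt = 2.

2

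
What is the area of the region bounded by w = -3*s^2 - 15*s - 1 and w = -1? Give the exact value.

Set the curves equal: -3*s^2 - 15*s - 1 = -1, so -3*s^2 - 15*s = 0, which factors as -3*s*(s + 5) = 0. The curves meet at s = -5, 0.
On [-5, 0], w = -3*s^2 - 15*s - 1 is on top; that piece has area ∫[-5,0] (-3*s^2 - 15*s) ds = 125/2.

125/2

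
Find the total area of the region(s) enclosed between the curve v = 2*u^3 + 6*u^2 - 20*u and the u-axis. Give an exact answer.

407/2

The curve meets the u-axis where 2*u^3 + 6*u^2 - 20*u = 0, i.e. 2*u*(u - 2)*(u + 5) = 0, at u = -5, 0, 2.
On [-5, 0] the curve lies above the axis; ∫[-5,0] (2*u^3 + 6*u^2 - 20*u) du = 375/2, giving area 375/2.
On [0, 2] the curve lies below the axis; ∫[0,2] (2*u^3 + 6*u^2 - 20*u) du = -16, giving area 16.
Total area = 375/2 + 16 = 407/2.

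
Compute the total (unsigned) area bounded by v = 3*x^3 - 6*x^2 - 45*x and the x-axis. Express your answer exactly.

The curve meets the x-axis where 3*x^3 - 6*x^2 - 45*x = 0, i.e. 3*x*(x - 5)*(x + 3) = 0, at x = -3, 0, 5.
On [-3, 0] the curve lies above the axis; ∫[-3,0] (3*x^3 - 6*x^2 - 45*x) dx = 351/4, giving area 351/4.
On [0, 5] the curve lies below the axis; ∫[0,5] (3*x^3 - 6*x^2 - 45*x) dx = -1375/4, giving area 1375/4.
Total area = 351/4 + 1375/4 = 863/2.

863/2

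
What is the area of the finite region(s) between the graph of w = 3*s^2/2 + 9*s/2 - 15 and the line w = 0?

343/4

The curve meets the s-axis where 3*s^2/2 + 9*s/2 - 15 = 0, i.e. 3*(s - 2)*(s + 5)/2 = 0, at s = -5, 2.
On [-5, 2] the curve lies below the axis; ∫[-5,2] (3*s^2/2 + 9*s/2 - 15) ds = -343/4, giving area 343/4.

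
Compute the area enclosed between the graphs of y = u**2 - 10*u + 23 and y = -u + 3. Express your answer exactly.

1/6

Set the curves equal: u**2 - 10*u + 23 = -u + 3, so u**2 - 9*u + 20 = 0, which factors as (u - 5)*(u - 4) = 0. The curves meet at u = 4, 5.
On [4, 5], y = -u + 3 is on top; that piece has area ∫[4,5] (-(u**2 - 9*u + 20)) du = 1/6.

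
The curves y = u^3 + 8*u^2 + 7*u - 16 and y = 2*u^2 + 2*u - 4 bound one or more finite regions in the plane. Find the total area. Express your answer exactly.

131/4

Set the curves equal: u^3 + 8*u^2 + 7*u - 16 = 2*u^2 + 2*u - 4, so u^3 + 6*u^2 + 5*u - 12 = 0, which factors as (u - 1)*(u + 3)*(u + 4) = 0. The curves meet at u = -4, -3, 1.
On [-4, -3], y = u^3 + 8*u^2 + 7*u - 16 is on top; that piece has area ∫[-4,-3] (u^3 + 6*u^2 + 5*u - 12) du = 3/4.
On [-3, 1], y = 2*u^2 + 2*u - 4 is on top; that piece has area ∫[-3,1] (-(u^3 + 6*u^2 + 5*u - 12)) du = 32.
Total enclosed area = 3/4 + 32 = 131/4.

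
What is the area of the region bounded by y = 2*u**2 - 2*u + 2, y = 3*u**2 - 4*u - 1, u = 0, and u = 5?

59/3

The difference (2*u**2 - 2*u + 2) - (3*u**2 - 4*u - 1) = -u**2 + 2*u + 3 changes sign at u = 3 inside [0, 5], so split the integral there.
∫[0,3] (-u**2 + 2*u + 3) du = 9.
∫[3,5] (-u**2 + 2*u + 3) du = -32/3; the area of that piece is 32/3.
Total area = 9 + 32/3 = 59/3.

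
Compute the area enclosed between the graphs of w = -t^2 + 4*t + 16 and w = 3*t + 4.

343/6

Set the curves equal: -t^2 + 4*t + 16 = 3*t + 4, so -t^2 + t + 12 = 0, which factors as -(t - 4)*(t + 3) = 0. The curves meet at t = -3, 4.
On [-3, 4], w = -t^2 + 4*t + 16 is on top; that piece has area ∫[-3,4] (-t^2 + t + 12) dt = 343/6.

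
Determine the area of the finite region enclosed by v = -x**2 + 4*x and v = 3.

Set the curves equal: -x**2 + 4*x = 3, so -x**2 + 4*x - 3 = 0, which factors as -(x - 3)*(x - 1) = 0. The curves meet at x = 1, 3.
On [1, 3], v = -x**2 + 4*x is on top; that piece has area ∫[1,3] (-x**2 + 4*x - 3) dx = 4/3.

4/3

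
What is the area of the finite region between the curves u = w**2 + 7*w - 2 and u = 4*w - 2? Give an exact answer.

Both boundary curves give u as a function of w, so integrate with respect to w. Setting them equal: w**2 + 3*w = 0, i.e. w*(w + 3) = 0, so they meet at w = -3, 0.
For w in [-3, 0], u = w**2 + 7*w - 2 is on the left; area = ∫[-3,0] (-(w**2 + 3*w)) dw = 9/2.

9/2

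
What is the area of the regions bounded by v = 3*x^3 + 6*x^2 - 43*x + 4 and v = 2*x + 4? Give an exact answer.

Set the curves equal: 3*x^3 + 6*x^2 - 43*x + 4 = 2*x + 4, so 3*x^3 + 6*x^2 - 45*x = 0, which factors as 3*x*(x - 3)*(x + 5) = 0. The curves meet at x = -5, 0, 3.
On [-5, 0], v = 3*x^3 + 6*x^2 - 43*x + 4 is on top; that piece has area ∫[-5,0] (3*x^3 + 6*x^2 - 45*x) dx = 1375/4.
On [0, 3], v = 2*x + 4 is on top; that piece has area ∫[0,3] (-(3*x^3 + 6*x^2 - 45*x)) dx = 351/4.
Total enclosed area = 1375/4 + 351/4 = 863/2.

863/2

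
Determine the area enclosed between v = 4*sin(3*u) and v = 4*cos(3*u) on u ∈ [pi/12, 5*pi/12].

On [pi/12, 5*pi/12], (4*sin(3*u)) - (4*cos(3*u)) = 4*sin(3*u) - 4*cos(3*u) is ≥ 0 throughout, so the area is a single integral of |4*sin(3*u) - 4*cos(3*u)|.
∫[pi/12,5*pi/12] (4*sin(3*u) - 4*cos(3*u)) du = 8*sqrt(2)/3.

8*sqrt(2)/3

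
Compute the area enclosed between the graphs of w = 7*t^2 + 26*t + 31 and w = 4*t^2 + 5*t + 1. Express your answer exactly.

Set the curves equal: 7*t^2 + 26*t + 31 = 4*t^2 + 5*t + 1, so 3*t^2 + 21*t + 30 = 0, which factors as 3*(t + 2)*(t + 5) = 0. The curves meet at t = -5, -2.
On [-5, -2], w = 4*t^2 + 5*t + 1 is on top; that piece has area ∫[-5,-2] (-(3*t^2 + 21*t + 30)) dt = 27/2.

27/2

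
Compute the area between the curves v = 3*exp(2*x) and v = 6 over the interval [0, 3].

-45/2 + 6*log(2) + 3*exp(6)/2

The difference (3*exp(2*x)) - (6) = 3*exp(2*x) - 6 changes sign at x = log(2)/2 inside [0, 3], so split the integral there.
∫[0,log(2)/2] (3*exp(2*x) - 6) dx = 3/2 - log(8); the area of that piece is -3/2 + log(8).
∫[log(2)/2,3] (3*exp(2*x) - 6) dx = -21 + 3*log(2) + 3*exp(6)/2.
Total area = (-3/2 + log(8)) + (-21 + 3*log(2) + 3*exp(6)/2) = -45/2 + 6*log(2) + 3*exp(6)/2.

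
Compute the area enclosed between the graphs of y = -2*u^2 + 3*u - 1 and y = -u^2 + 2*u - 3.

Set the curves equal: -2*u^2 + 3*u - 1 = -u^2 + 2*u - 3, so -u^2 + u + 2 = 0, which factors as -(u - 2)*(u + 1) = 0. The curves meet at u = -1, 2.
On [-1, 2], y = -2*u^2 + 3*u - 1 is on top; that piece has area ∫[-1,2] (-u^2 + u + 2) du = 9/2.

9/2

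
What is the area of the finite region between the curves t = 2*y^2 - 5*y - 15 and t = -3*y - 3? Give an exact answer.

125/3

Both boundary curves give t as a function of y, so integrate with respect to y. Setting them equal: 2*y^2 - 2*y - 12 = 0, i.e. 2*(y - 3)*(y + 2) = 0, so they meet at y = -2, 3.
For y in [-2, 3], t = 2*y^2 - 5*y - 15 is on the left; area = ∫[-2,3] (-(2*y^2 - 2*y - 12)) dy = 125/3.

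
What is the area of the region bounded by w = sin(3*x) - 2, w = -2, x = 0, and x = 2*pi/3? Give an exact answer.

The difference (sin(3*x) - 2) - (-2) = sin(3*x) changes sign at x = pi/3 inside [0, 2*pi/3], so split the integral there.
∫[0,pi/3] (sin(3*x)) dx = 2/3.
∫[pi/3,2*pi/3] (sin(3*x)) dx = -2/3; the area of that piece is 2/3.
Total area = 2/3 + 2/3 = 4/3.

4/3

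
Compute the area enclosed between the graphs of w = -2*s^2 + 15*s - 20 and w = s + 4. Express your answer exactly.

1/3

Set the curves equal: -2*s^2 + 15*s - 20 = s + 4, so -2*s^2 + 14*s - 24 = 0, which factors as -2*(s - 4)*(s - 3) = 0. The curves meet at s = 3, 4.
On [3, 4], w = -2*s^2 + 15*s - 20 is on top; that piece has area ∫[3,4] (-2*s^2 + 14*s - 24) ds = 1/3.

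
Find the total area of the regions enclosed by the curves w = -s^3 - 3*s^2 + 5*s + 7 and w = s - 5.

Set the curves equal: -s^3 - 3*s^2 + 5*s + 7 = s - 5, so -s^3 - 3*s^2 + 4*s + 12 = 0, which factors as -(s - 2)*(s + 2)*(s + 3) = 0. The curves meet at s = -3, -2, 2.
On [-3, -2], w = s - 5 is on top; that piece has area ∫[-3,-2] (-(-s^3 - 3*s^2 + 4*s + 12)) ds = 3/4.
On [-2, 2], w = -s^3 - 3*s^2 + 5*s + 7 is on top; that piece has area ∫[-2,2] (-s^3 - 3*s^2 + 4*s + 12) ds = 32.
Total enclosed area = 3/4 + 32 = 131/4.

131/4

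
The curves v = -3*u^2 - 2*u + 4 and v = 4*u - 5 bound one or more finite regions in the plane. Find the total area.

Set the curves equal: -3*u^2 - 2*u + 4 = 4*u - 5, so -3*u^2 - 6*u + 9 = 0, which factors as -3*(u - 1)*(u + 3) = 0. The curves meet at u = -3, 1.
On [-3, 1], v = -3*u^2 - 2*u + 4 is on top; that piece has area ∫[-3,1] (-3*u^2 - 6*u + 9) du = 32.

32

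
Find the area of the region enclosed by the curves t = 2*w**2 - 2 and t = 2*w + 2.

9

Both boundary curves give t as a function of w, so integrate with respect to w. Setting them equal: 2*w**2 - 2*w - 4 = 0, i.e. 2*(w - 2)*(w + 1) = 0, so they meet at w = -1, 2.
For w in [-1, 2], t = 2*w**2 - 2 is on the left; area = ∫[-1,2] (-(2*w**2 - 2*w - 4)) dw = 9.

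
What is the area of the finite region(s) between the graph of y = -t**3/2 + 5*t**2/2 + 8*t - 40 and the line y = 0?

5137/24

The curve meets the t-axis where -t**3/2 + 5*t**2/2 + 8*t - 40 = 0, i.e. -(t - 5)*(t - 4)*(t + 4)/2 = 0, at t = -4, 4, 5.
On [-4, 4] the curve lies below the axis; ∫[-4,4] (-t**3/2 + 5*t**2/2 + 8*t - 40) dt = -640/3, giving area 640/3.
On [4, 5] the curve lies above the axis; ∫[4,5] (-t**3/2 + 5*t**2/2 + 8*t - 40) dt = 17/24, giving area 17/24.
Total area = 640/3 + 17/24 = 5137/24.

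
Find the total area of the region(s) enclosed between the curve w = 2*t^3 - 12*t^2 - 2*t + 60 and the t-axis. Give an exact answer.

407/2

The curve meets the t-axis where 2*t^3 - 12*t^2 - 2*t + 60 = 0, i.e. 2*(t - 5)*(t - 3)*(t + 2) = 0, at t = -2, 3, 5.
On [-2, 3] the curve lies above the axis; ∫[-2,3] (2*t^3 - 12*t^2 - 2*t + 60) dt = 375/2, giving area 375/2.
On [3, 5] the curve lies below the axis; ∫[3,5] (2*t^3 - 12*t^2 - 2*t + 60) dt = -16, giving area 16.
Total area = 375/2 + 16 = 407/2.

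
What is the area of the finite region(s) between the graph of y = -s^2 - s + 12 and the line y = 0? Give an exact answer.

The curve meets the s-axis where -s^2 - s + 12 = 0, i.e. -(s - 3)*(s + 4) = 0, at s = -4, 3.
On [-4, 3] the curve lies above the axis; ∫[-4,3] (-s^2 - s + 12) ds = 343/6, giving area 343/6.

343/6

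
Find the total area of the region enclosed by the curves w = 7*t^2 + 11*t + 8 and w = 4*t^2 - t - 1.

Set the curves equal: 7*t^2 + 11*t + 8 = 4*t^2 - t - 1, so 3*t^2 + 12*t + 9 = 0, which factors as 3*(t + 1)*(t + 3) = 0. The curves meet at t = -3, -1.
On [-3, -1], w = 4*t^2 - t - 1 is on top; that piece has area ∫[-3,-1] (-(3*t^2 + 12*t + 9)) dt = 4.

4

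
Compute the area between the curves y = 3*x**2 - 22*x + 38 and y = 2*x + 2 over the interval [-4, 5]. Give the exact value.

459

The difference (3*x**2 - 22*x + 38) - (2*x + 2) = 3*x**2 - 24*x + 36 changes sign at x = 2 inside [-4, 5], so split the integral there.
∫[-4,2] (3*x**2 - 24*x + 36) dx = 432.
∫[2,5] (3*x**2 - 24*x + 36) dx = -27; the area of that piece is 27.
Total area = 432 + 27 = 459.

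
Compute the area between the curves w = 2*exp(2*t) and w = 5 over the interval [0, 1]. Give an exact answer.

-9 - 11*log(2)/2 + log(10)/2 + 9*log(5)/2 + exp(2)

The difference (2*exp(2*t)) - (5) = 2*exp(2*t) - 5 changes sign at t = -log(2)/2 + log(5)/2 inside [0, 1], so split the integral there.
∫[0,-log(2)/2 + log(5)/2] (2*exp(2*t) - 5) dt = log(4*sqrt(10)/125) + 3/2; the area of that piece is -3/2 + log(25*sqrt(10)/8).
∫[-log(2)/2 + log(5)/2,1] (2*exp(2*t) - 5) dt = -15/2 - 5*log(2)/2 + 5*log(5)/2 + exp(2).
Total area = (-3/2 + log(25*sqrt(10)/8)) + (-15/2 - 5*log(2)/2 + 5*log(5)/2 + exp(2)) = -9 - 11*log(2)/2 + log(10)/2 + 9*log(5)/2 + exp(2).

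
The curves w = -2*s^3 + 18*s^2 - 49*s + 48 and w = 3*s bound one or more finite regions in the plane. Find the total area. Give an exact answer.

1

Set the curves equal: -2*s^3 + 18*s^2 - 49*s + 48 = 3*s, so -2*s^3 + 18*s^2 - 52*s + 48 = 0, which factors as -2*(s - 4)*(s - 3)*(s - 2) = 0. The curves meet at s = 2, 3, 4.
On [2, 3], w = 3*s is on top; that piece has area ∫[2,3] (-(-2*s^3 + 18*s^2 - 52*s + 48)) ds = 1/2.
On [3, 4], w = -2*s^3 + 18*s^2 - 49*s + 48 is on top; that piece has area ∫[3,4] (-2*s^3 + 18*s^2 - 52*s + 48) ds = 1/2.
Total enclosed area = 1/2 + 1/2 = 1.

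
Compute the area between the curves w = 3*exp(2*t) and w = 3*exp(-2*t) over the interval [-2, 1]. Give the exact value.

-6 + 3*exp(-4)/2 + 3*exp(-2)/2 + 3*exp(2)/2 + 3*exp(4)/2

The difference (3*exp(2*t)) - (3*exp(-2*t)) = 3*exp(2*t) - 3*exp(-2*t) changes sign at t = 0 inside [-2, 1], so split the integral there.
∫[-2,0] (3*exp(2*t) - 3*exp(-2*t)) dt = -3*exp(4)/2 - 3*exp(-4)/2 + 3; the area of that piece is -3 + 3*exp(-4)/2 + 3*exp(4)/2.
∫[0,1] (3*exp(2*t) - 3*exp(-2*t)) dt = -3 + 3*exp(-2)/2 + 3*exp(2)/2.
Total area = (-3 + 3*exp(-4)/2 + 3*exp(4)/2) + (-3 + 3*exp(-2)/2 + 3*exp(2)/2) = -6 + 3*exp(-4)/2 + 3*exp(-2)/2 + 3*exp(2)/2 + 3*exp(4)/2.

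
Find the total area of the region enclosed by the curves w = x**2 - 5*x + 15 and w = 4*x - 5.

Set the curves equal: x**2 - 5*x + 15 = 4*x - 5, so x**2 - 9*x + 20 = 0, which factors as (x - 5)*(x - 4) = 0. The curves meet at x = 4, 5.
On [4, 5], w = 4*x - 5 is on top; that piece has area ∫[4,5] (-(x**2 - 9*x + 20)) dx = 1/6.

1/6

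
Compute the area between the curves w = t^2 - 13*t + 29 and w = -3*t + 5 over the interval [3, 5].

The difference (t^2 - 13*t + 29) - (-3*t + 5) = t^2 - 10*t + 24 changes sign at t = 4 inside [3, 5], so split the integral there.
∫[3,4] (t^2 - 10*t + 24) dt = 4/3.
∫[4,5] (t^2 - 10*t + 24) dt = -2/3; the area of that piece is 2/3.
Total area = 4/3 + 2/3 = 2.

2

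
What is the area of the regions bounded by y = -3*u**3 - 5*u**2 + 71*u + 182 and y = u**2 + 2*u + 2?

Set the curves equal: -3*u**3 - 5*u**2 + 71*u + 182 = u**2 + 2*u + 2, so -3*u**3 - 6*u**2 + 69*u + 180 = 0, which factors as -3*(u - 5)*(u + 3)*(u + 4) = 0. The curves meet at u = -4, -3, 5.
On [-4, -3], y = u**2 + 2*u + 2 is on top; that piece has area ∫[-4,-3] (-(-3*u**3 - 6*u**2 + 69*u + 180)) du = 17/4.
On [-3, 5], y = -3*u**3 - 5*u**2 + 71*u + 182 is on top; that piece has area ∫[-3,5] (-3*u**3 - 6*u**2 + 69*u + 180) du = 1280.
Total enclosed area = 17/4 + 1280 = 5137/4.

5137/4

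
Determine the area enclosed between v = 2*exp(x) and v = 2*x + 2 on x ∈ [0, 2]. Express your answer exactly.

On [0, 2], (2*exp(x)) - (2*x + 2) = -2*x + 2*exp(x) - 2 is ≥ 0 throughout, so the area is a single integral of |-2*x + 2*exp(x) - 2|.
∫[0,2] (-2*x + 2*exp(x) - 2) dx = -10 + 2*exp(2).

-10 + 2*exp(2)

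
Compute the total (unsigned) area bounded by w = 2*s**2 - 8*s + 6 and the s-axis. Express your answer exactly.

8/3

The curve meets the s-axis where 2*s**2 - 8*s + 6 = 0, i.e. 2*(s - 3)*(s - 1) = 0, at s = 1, 3.
On [1, 3] the curve lies below the axis; ∫[1,3] (2*s**2 - 8*s + 6) ds = -8/3, giving area 8/3.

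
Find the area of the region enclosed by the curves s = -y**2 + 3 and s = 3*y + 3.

9/2

Both boundary curves give s as a function of y, so integrate with respect to y. Setting them equal: -y**2 - 3*y = 0, i.e. -y*(y + 3) = 0, so they meet at y = -3, 0.
For y in [-3, 0], s = -y**2 + 3 is on the right; area = ∫[-3,0] (-y**2 - 3*y) dy = 9/2.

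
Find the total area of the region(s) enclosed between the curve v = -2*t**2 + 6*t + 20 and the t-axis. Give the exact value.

343/3

The curve meets the t-axis where -2*t**2 + 6*t + 20 = 0, i.e. -2*(t - 5)*(t + 2) = 0, at t = -2, 5.
On [-2, 5] the curve lies above the axis; ∫[-2,5] (-2*t**2 + 6*t + 20) dt = 343/3, giving area 343/3.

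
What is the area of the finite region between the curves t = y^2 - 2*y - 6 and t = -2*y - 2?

32/3

Both boundary curves give t as a function of y, so integrate with respect to y. Setting them equal: y^2 - 4 = 0, i.e. (y - 2)*(y + 2) = 0, so they meet at y = -2, 2.
For y in [-2, 2], t = y^2 - 2*y - 6 is on the left; area = ∫[-2,2] (-(y^2 - 4)) dy = 32/3.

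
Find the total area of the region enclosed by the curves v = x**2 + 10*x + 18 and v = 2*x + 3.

Set the curves equal: x**2 + 10*x + 18 = 2*x + 3, so x**2 + 8*x + 15 = 0, which factors as (x + 3)*(x + 5) = 0. The curves meet at x = -5, -3.
On [-5, -3], v = 2*x + 3 is on top; that piece has area ∫[-5,-3] (-(x**2 + 8*x + 15)) dx = 4/3.

4/3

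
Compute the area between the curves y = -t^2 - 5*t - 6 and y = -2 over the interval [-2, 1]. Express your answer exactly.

59/6

The difference (-t^2 - 5*t - 6) - (-2) = -t^2 - 5*t - 4 changes sign at t = -1 inside [-2, 1], so split the integral there.
∫[-2,-1] (-t^2 - 5*t - 4) dt = 7/6.
∫[-1,1] (-t^2 - 5*t - 4) dt = -26/3; the area of that piece is 26/3.
Total area = 7/6 + 26/3 = 59/6.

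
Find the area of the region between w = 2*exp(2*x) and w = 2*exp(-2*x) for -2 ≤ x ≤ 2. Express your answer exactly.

-4 + 2*exp(-4) + 2*exp(4)

The difference (2*exp(2*x)) - (2*exp(-2*x)) = 2*exp(2*x) - 2*exp(-2*x) changes sign at x = 0 inside [-2, 2], so split the integral there.
∫[-2,0] (2*exp(2*x) - 2*exp(-2*x)) dx = -exp(4) - exp(-4) + 2; the area of that piece is -2 + exp(-4) + exp(4).
∫[0,2] (2*exp(2*x) - 2*exp(-2*x)) dx = -2 + exp(-4) + exp(4).
Total area = (-2 + exp(-4) + exp(4)) + (-2 + exp(-4) + exp(4)) = -4 + 2*exp(-4) + 2*exp(4).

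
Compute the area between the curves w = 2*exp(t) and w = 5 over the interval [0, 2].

-18 - 10*log(2) + 2*exp(2) + 10*log(5)

The difference (2*exp(t)) - (5) = 2*exp(t) - 5 changes sign at t = log(5/2) inside [0, 2], so split the integral there.
∫[0,log(5/2)] (2*exp(t) - 5) dt = log(32/3125) + 3; the area of that piece is -3 + log(3125/32).
∫[log(5/2),2] (2*exp(t) - 5) dt = -15 - 5*log(2) + 5*log(5) + 2*exp(2).
Total area = (-3 + log(3125/32)) + (-15 - 5*log(2) + 5*log(5) + 2*exp(2)) = -18 - 10*log(2) + 2*exp(2) + 10*log(5).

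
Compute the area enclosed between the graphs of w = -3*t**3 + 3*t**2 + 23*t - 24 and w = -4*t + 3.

148

Set the curves equal: -3*t**3 + 3*t**2 + 23*t - 24 = -4*t + 3, so -3*t**3 + 3*t**2 + 27*t - 27 = 0, which factors as -3*(t - 3)*(t - 1)*(t + 3) = 0. The curves meet at t = -3, 1, 3.
On [-3, 1], w = -4*t + 3 is on top; that piece has area ∫[-3,1] (-(-3*t**3 + 3*t**2 + 27*t - 27)) dt = 128.
On [1, 3], w = -3*t**3 + 3*t**2 + 23*t - 24 is on top; that piece has area ∫[1,3] (-3*t**3 + 3*t**2 + 27*t - 27) dt = 20.
Total enclosed area = 128 + 20 = 148.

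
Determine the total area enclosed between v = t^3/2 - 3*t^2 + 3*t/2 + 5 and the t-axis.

81/4

The curve meets the t-axis where t^3/2 - 3*t^2 + 3*t/2 + 5 = 0, i.e. (t - 5)*(t - 2)*(t + 1)/2 = 0, at t = -1, 2, 5.
On [-1, 2] the curve lies above the axis; ∫[-1,2] (t^3/2 - 3*t^2 + 3*t/2 + 5) dt = 81/8, giving area 81/8.
On [2, 5] the curve lies below the axis; ∫[2,5] (t^3/2 - 3*t^2 + 3*t/2 + 5) dt = -81/8, giving area 81/8.
Total area = 81/8 + 81/8 = 81/4.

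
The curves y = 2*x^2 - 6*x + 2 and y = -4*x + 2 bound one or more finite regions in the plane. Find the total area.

1/3

Set the curves equal: 2*x^2 - 6*x + 2 = -4*x + 2, so 2*x^2 - 2*x = 0, which factors as 2*x*(x - 1) = 0. The curves meet at x = 0, 1.
On [0, 1], y = -4*x + 2 is on top; that piece has area ∫[0,1] (-(2*x^2 - 2*x)) dx = 1/3.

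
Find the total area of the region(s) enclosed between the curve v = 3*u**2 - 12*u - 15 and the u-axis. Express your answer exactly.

108

The curve meets the u-axis where 3*u**2 - 12*u - 15 = 0, i.e. 3*(u - 5)*(u + 1) = 0, at u = -1, 5.
On [-1, 5] the curve lies below the axis; ∫[-1,5] (3*u**2 - 12*u - 15) du = -108, giving area 108.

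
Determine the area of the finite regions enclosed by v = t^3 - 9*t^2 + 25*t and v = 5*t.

Set the curves equal: t^3 - 9*t^2 + 25*t = 5*t, so t^3 - 9*t^2 + 20*t = 0, which factors as t*(t - 5)*(t - 4) = 0. The curves meet at t = 0, 4, 5.
On [0, 4], v = t^3 - 9*t^2 + 25*t is on top; that piece has area ∫[0,4] (t^3 - 9*t^2 + 20*t) dt = 32.
On [4, 5], v = 5*t is on top; that piece has area ∫[4,5] (-(t^3 - 9*t^2 + 20*t)) dt = 3/4.
Total enclosed area = 32 + 3/4 = 131/4.

131/4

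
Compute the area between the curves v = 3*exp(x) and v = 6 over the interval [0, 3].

-27 + 12*log(2) + 3*exp(3)

The difference (3*exp(x)) - (6) = 3*exp(x) - 6 changes sign at x = log(2) inside [0, 3], so split the integral there.
∫[0,log(2)] (3*exp(x) - 6) dx = 3 - log(64); the area of that piece is -3 + log(64).
∫[log(2),3] (3*exp(x) - 6) dx = -24 + 6*log(2) + 3*exp(3).
Total area = (-3 + log(64)) + (-24 + 6*log(2) + 3*exp(3)) = -27 + 12*log(2) + 3*exp(3).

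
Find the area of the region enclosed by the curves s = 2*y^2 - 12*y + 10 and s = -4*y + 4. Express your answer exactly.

8/3

Both boundary curves give s as a function of y, so integrate with respect to y. Setting them equal: 2*y^2 - 8*y + 6 = 0, i.e. 2*(y - 3)*(y - 1) = 0, so they meet at y = 1, 3.
For y in [1, 3], s = 2*y^2 - 12*y + 10 is on the left; area = ∫[1,3] (-(2*y^2 - 8*y + 6)) dy = 8/3.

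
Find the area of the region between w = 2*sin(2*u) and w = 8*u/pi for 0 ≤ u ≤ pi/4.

1 - pi/4

On [0, pi/4], (2*sin(2*u)) - (8*u/pi) = -8*u/pi + 2*sin(2*u) is ≥ 0 throughout, so the area is a single integral of |-8*u/pi + 2*sin(2*u)|.
∫[0,pi/4] (-8*u/pi + 2*sin(2*u)) du = 1 - pi/4.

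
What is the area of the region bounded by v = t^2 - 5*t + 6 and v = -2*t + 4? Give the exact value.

1/6

Set the curves equal: t^2 - 5*t + 6 = -2*t + 4, so t^2 - 3*t + 2 = 0, which factors as (t - 2)*(t - 1) = 0. The curves meet at t = 1, 2.
On [1, 2], v = -2*t + 4 is on top; that piece has area ∫[1,2] (-(t^2 - 3*t + 2)) dt = 1/6.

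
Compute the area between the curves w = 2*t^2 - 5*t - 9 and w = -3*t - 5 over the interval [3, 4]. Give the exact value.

On [3, 4], (2*t^2 - 5*t - 9) - (-3*t - 5) = 2*t^2 - 2*t - 4 is ≥ 0 throughout, so the area is a single integral of |2*t^2 - 2*t - 4|.
∫[3,4] (2*t^2 - 2*t - 4) dt = 41/3.

41/3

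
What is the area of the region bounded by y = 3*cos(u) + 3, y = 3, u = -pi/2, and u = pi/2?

6

On [-pi/2, pi/2], (3*cos(u) + 3) - (3) = 3*cos(u) is ≥ 0 throughout, so the area is a single integral of |3*cos(u)|.
∫[-pi/2,pi/2] (3*cos(u)) du = 6.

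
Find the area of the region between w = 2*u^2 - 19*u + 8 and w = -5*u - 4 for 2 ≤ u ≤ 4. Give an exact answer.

68/3

On [2, 4], (2*u^2 - 19*u + 8) - (-5*u - 4) = 2*u^2 - 14*u + 12 is ≤ 0 throughout, so the area is a single integral of |2*u^2 - 14*u + 12|.
∫[2,4] (2*u^2 - 14*u + 12) du = -68/3; the area of that piece is 68/3.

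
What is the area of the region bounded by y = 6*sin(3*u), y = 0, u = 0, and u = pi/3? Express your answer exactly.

On [0, pi/3], (6*sin(3*u)) - (0) = 6*sin(3*u) is ≥ 0 throughout, so the area is a single integral of |6*sin(3*u)|.
∫[0,pi/3] (6*sin(3*u)) du = 4.

4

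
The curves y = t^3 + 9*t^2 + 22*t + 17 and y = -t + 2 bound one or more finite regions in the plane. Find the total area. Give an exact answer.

8

Set the curves equal: t^3 + 9*t^2 + 22*t + 17 = -t + 2, so t^3 + 9*t^2 + 23*t + 15 = 0, which factors as (t + 1)*(t + 3)*(t + 5) = 0. The curves meet at t = -5, -3, -1.
On [-5, -3], y = t^3 + 9*t^2 + 22*t + 17 is on top; that piece has area ∫[-5,-3] (t^3 + 9*t^2 + 23*t + 15) dt = 4.
On [-3, -1], y = -t + 2 is on top; that piece has area ∫[-3,-1] (-(t^3 + 9*t^2 + 23*t + 15)) dt = 4.
Total enclosed area = 4 + 4 = 8.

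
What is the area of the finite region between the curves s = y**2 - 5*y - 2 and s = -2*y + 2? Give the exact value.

125/6

Both boundary curves give s as a function of y, so integrate with respect to y. Setting them equal: y**2 - 3*y - 4 = 0, i.e. (y - 4)*(y + 1) = 0, so they meet at y = -1, 4.
For y in [-1, 4], s = y**2 - 5*y - 2 is on the left; area = ∫[-1,4] (-(y**2 - 3*y - 4)) dy = 125/6.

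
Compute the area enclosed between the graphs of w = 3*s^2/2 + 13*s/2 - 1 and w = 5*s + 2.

27/4

Set the curves equal: 3*s^2/2 + 13*s/2 - 1 = 5*s + 2, so 3*s^2/2 + 3*s/2 - 3 = 0, which factors as 3*(s - 1)*(s + 2)/2 = 0. The curves meet at s = -2, 1.
On [-2, 1], w = 5*s + 2 is on top; that piece has area ∫[-2,1] (-(3*s^2/2 + 3*s/2 - 3)) ds = 27/4.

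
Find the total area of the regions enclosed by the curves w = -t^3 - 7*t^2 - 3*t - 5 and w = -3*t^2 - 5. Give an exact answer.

Set the curves equal: -t^3 - 7*t^2 - 3*t - 5 = -3*t^2 - 5, so -t^3 - 4*t^2 - 3*t = 0, which factors as -t*(t + 1)*(t + 3) = 0. The curves meet at t = -3, -1, 0.
On [-3, -1], w = -3*t^2 - 5 is on top; that piece has area ∫[-3,-1] (-(-t^3 - 4*t^2 - 3*t)) dt = 8/3.
On [-1, 0], w = -t^3 - 7*t^2 - 3*t - 5 is on top; that piece has area ∫[-1,0] (-t^3 - 4*t^2 - 3*t) dt = 5/12.
Total enclosed area = 8/3 + 5/12 = 37/12.

37/12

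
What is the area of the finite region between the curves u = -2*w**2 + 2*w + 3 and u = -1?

9

Both boundary curves give u as a function of w, so integrate with respect to w. Setting them equal: -2*w**2 + 2*w + 4 = 0, i.e. -2*(w - 2)*(w + 1) = 0, so they meet at w = -1, 2.
For w in [-1, 2], u = -2*w**2 + 2*w + 3 is on the right; area = ∫[-1,2] (-2*w**2 + 2*w + 4) dw = 9.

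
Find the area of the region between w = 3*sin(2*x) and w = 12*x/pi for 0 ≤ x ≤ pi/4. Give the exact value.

3/2 - 3*pi/8

On [0, pi/4], (3*sin(2*x)) - (12*x/pi) = -12*x/pi + 3*sin(2*x) is ≥ 0 throughout, so the area is a single integral of |-12*x/pi + 3*sin(2*x)|.
∫[0,pi/4] (-12*x/pi + 3*sin(2*x)) dx = 3/2 - 3*pi/8.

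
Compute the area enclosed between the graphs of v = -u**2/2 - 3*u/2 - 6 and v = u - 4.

Set the curves equal: -u**2/2 - 3*u/2 - 6 = u - 4, so -u**2/2 - 5*u/2 - 2 = 0, which factors as -(u + 1)*(u + 4)/2 = 0. The curves meet at u = -4, -1.
On [-4, -1], v = -u**2/2 - 3*u/2 - 6 is on top; that piece has area ∫[-4,-1] (-u**2/2 - 5*u/2 - 2) du = 9/4.

9/4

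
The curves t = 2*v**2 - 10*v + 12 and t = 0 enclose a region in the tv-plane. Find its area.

1/3

Both boundary curves give t as a function of v, so integrate with respect to v. Setting them equal: 2*v**2 - 10*v + 12 = 0, i.e. 2*(v - 3)*(v - 2) = 0, so they meet at v = 2, 3.
For v in [2, 3], t = 2*v**2 - 10*v + 12 is on the left; area = ∫[2,3] (-(2*v**2 - 10*v + 12)) dv = 1/3.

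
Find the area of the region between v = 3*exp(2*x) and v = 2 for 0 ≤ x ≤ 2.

On [0, 2], (3*exp(2*x)) - (2) = 3*exp(2*x) - 2 is ≥ 0 throughout, so the area is a single integral of |3*exp(2*x) - 2|.
∫[0,2] (3*exp(2*x) - 2) dx = -11/2 + 3*exp(4)/2.

-11/2 + 3*exp(4)/2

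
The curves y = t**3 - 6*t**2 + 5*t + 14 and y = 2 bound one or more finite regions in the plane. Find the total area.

Set the curves equal: t**3 - 6*t**2 + 5*t + 14 = 2, so t**3 - 6*t**2 + 5*t + 12 = 0, which factors as (t - 4)*(t - 3)*(t + 1) = 0. The curves meet at t = -1, 3, 4.
On [-1, 3], y = t**3 - 6*t**2 + 5*t + 14 is on top; that piece has area ∫[-1,3] (t**3 - 6*t**2 + 5*t + 12) dt = 32.
On [3, 4], y = 2 is on top; that piece has area ∫[3,4] (-(t**3 - 6*t**2 + 5*t + 12)) dt = 3/4.
Total enclosed area = 32 + 3/4 = 131/4.

131/4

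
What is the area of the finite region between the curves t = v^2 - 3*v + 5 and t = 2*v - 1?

1/6

Both boundary curves give t as a function of v, so integrate with respect to v. Setting them equal: v^2 - 5*v + 6 = 0, i.e. (v - 3)*(v - 2) = 0, so they meet at v = 2, 3.
For v in [2, 3], t = v^2 - 3*v + 5 is on the left; area = ∫[2,3] (-(v^2 - 5*v + 6)) dv = 1/6.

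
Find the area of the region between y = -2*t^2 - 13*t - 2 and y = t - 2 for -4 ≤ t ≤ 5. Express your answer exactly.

The difference (-2*t^2 - 13*t - 2) - (t - 2) = -2*t^2 - 14*t changes sign at t = 0 inside [-4, 5], so split the integral there.
∫[-4,0] (-2*t^2 - 14*t) dt = 208/3.
∫[0,5] (-2*t^2 - 14*t) dt = -775/3; the area of that piece is 775/3.
Total area = 208/3 + 775/3 = 983/3.

983/3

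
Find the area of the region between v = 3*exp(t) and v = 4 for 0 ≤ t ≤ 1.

The difference (3*exp(t)) - (4) = 3*exp(t) - 4 changes sign at t = log(4/3) inside [0, 1], so split the integral there.
∫[0,log(4/3)] (3*exp(t) - 4) dt = log(81/256) + 1; the area of that piece is -1 + log(256/81).
∫[log(4/3),1] (3*exp(t) - 4) dt = -8 - 4*log(3) + 8*log(2) + 3*exp(1).
Total area = (-1 + log(256/81)) + (-8 - 4*log(3) + 8*log(2) + 3*exp(1)) = -9 - 8*log(3) + 3*exp(1) + 16*log(2).

-9 - 8*log(3) + 3*exp(1) + 16*log(2)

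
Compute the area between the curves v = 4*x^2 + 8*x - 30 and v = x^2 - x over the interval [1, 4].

119/2

The difference (4*x^2 + 8*x - 30) - (x^2 - x) = 3*x^2 + 9*x - 30 changes sign at x = 2 inside [1, 4], so split the integral there.
∫[1,2] (3*x^2 + 9*x - 30) dx = -19/2; the area of that piece is 19/2.
∫[2,4] (3*x^2 + 9*x - 30) dx = 50.
Total area = 19/2 + 50 = 119/2.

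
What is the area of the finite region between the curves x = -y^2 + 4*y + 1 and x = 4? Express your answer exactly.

4/3

Both boundary curves give x as a function of y, so integrate with respect to y. Setting them equal: -y^2 + 4*y - 3 = 0, i.e. -(y - 3)*(y - 1) = 0, so they meet at y = 1, 3.
For y in [1, 3], x = -y^2 + 4*y + 1 is on the right; area = ∫[1,3] (-y^2 + 4*y - 3) dy = 4/3.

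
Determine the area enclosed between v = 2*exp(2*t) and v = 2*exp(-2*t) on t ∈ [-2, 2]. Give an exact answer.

-4 + 2*exp(-4) + 2*exp(4)

The difference (2*exp(2*t)) - (2*exp(-2*t)) = 2*exp(2*t) - 2*exp(-2*t) changes sign at t = 0 inside [-2, 2], so split the integral there.
∫[-2,0] (2*exp(2*t) - 2*exp(-2*t)) dt = -exp(4) - exp(-4) + 2; the area of that piece is -2 + exp(-4) + exp(4).
∫[0,2] (2*exp(2*t) - 2*exp(-2*t)) dt = -2 + exp(-4) + exp(4).
Total area = (-2 + exp(-4) + exp(4)) + (-2 + exp(-4) + exp(4)) = -4 + 2*exp(-4) + 2*exp(4).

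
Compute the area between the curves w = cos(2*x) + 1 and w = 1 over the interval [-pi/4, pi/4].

On [-pi/4, pi/4], (cos(2*x) + 1) - (1) = cos(2*x) is ≥ 0 throughout, so the area is a single integral of |cos(2*x)|.
∫[-pi/4,pi/4] (cos(2*x)) dx = 1.

1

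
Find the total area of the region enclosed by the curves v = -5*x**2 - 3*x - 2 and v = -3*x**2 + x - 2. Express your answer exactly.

Set the curves equal: -5*x**2 - 3*x - 2 = -3*x**2 + x - 2, so -2*x**2 - 4*x = 0, which factors as -2*x*(x + 2) = 0. The curves meet at x = -2, 0.
On [-2, 0], v = -5*x**2 - 3*x - 2 is on top; that piece has area ∫[-2,0] (-2*x**2 - 4*x) dx = 8/3.

8/3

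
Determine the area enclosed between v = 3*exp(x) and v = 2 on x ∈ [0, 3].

-9 + 3*exp(3)

On [0, 3], (3*exp(x)) - (2) = 3*exp(x) - 2 is ≥ 0 throughout, so the area is a single integral of |3*exp(x) - 2|.
∫[0,3] (3*exp(x) - 2) dx = -9 + 3*exp(3).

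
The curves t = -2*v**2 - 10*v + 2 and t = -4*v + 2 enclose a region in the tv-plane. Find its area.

Both boundary curves give t as a function of v, so integrate with respect to v. Setting them equal: -2*v**2 - 6*v = 0, i.e. -2*v*(v + 3) = 0, so they meet at v = -3, 0.
For v in [-3, 0], t = -2*v**2 - 10*v + 2 is on the right; area = ∫[-3,0] (-2*v**2 - 6*v) dv = 9.

9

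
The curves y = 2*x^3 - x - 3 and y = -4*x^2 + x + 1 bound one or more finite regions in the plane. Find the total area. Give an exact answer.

Set the curves equal: 2*x^3 - x - 3 = -4*x^2 + x + 1, so 2*x^3 + 4*x^2 - 2*x - 4 = 0, which factors as 2*(x - 1)*(x + 1)*(x + 2) = 0. The curves meet at x = -2, -1, 1.
On [-2, -1], y = 2*x^3 - x - 3 is on top; that piece has area ∫[-2,-1] (2*x^3 + 4*x^2 - 2*x - 4) dx = 5/6.
On [-1, 1], y = -4*x^2 + x + 1 is on top; that piece has area ∫[-1,1] (-(2*x^3 + 4*x^2 - 2*x - 4)) dx = 16/3.
Total enclosed area = 5/6 + 16/3 = 37/6.

37/6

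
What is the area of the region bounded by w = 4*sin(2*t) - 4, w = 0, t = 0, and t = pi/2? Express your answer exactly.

On [0, pi/2], (4*sin(2*t) - 4) - (0) = 4*sin(2*t) - 4 is ≤ 0 throughout, so the area is a single integral of |4*sin(2*t) - 4|.
∫[0,pi/2] (4*sin(2*t) - 4) dt = 4 - 2*pi; the area of that piece is -4 + 2*pi.

-4 + 2*pi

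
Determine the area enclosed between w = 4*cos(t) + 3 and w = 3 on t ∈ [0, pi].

The difference (4*cos(t) + 3) - (3) = 4*cos(t) changes sign at t = pi/2 inside [0, pi], so split the integral there.
∫[0,pi/2] (4*cos(t)) dt = 4.
∫[pi/2,pi] (4*cos(t)) dt = -4; the area of that piece is 4.
Total area = 4 + 4 = 8.

8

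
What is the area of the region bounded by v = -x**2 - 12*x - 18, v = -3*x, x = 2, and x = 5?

On [2, 5], (-x**2 - 12*x - 18) - (-3*x) = -x**2 - 9*x - 18 is ≤ 0 throughout, so the area is a single integral of |-x**2 - 9*x - 18|.
∫[2,5] (-x**2 - 9*x - 18) dx = -375/2; the area of that piece is 375/2.

375/2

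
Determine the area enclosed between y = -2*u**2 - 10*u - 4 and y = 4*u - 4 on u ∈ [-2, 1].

The difference (-2*u**2 - 10*u - 4) - (4*u - 4) = -2*u**2 - 14*u changes sign at u = 0 inside [-2, 1], so split the integral there.
∫[-2,0] (-2*u**2 - 14*u) du = 68/3.
∫[0,1] (-2*u**2 - 14*u) du = -23/3; the area of that piece is 23/3.
Total area = 68/3 + 23/3 = 91/3.

91/3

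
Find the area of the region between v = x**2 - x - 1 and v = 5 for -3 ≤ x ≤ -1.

The difference (x**2 - x - 1) - (5) = x**2 - x - 6 changes sign at x = -2 inside [-3, -1], so split the integral there.
∫[-3,-2] (x**2 - x - 6) dx = 17/6.
∫[-2,-1] (x**2 - x - 6) dx = -13/6; the area of that piece is 13/6.
Total area = 17/6 + 13/6 = 5.

5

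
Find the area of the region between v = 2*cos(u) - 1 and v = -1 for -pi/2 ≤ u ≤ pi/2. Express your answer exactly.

4

On [-pi/2, pi/2], (2*cos(u) - 1) - (-1) = 2*cos(u) is ≥ 0 throughout, so the area is a single integral of |2*cos(u)|.
∫[-pi/2,pi/2] (2*cos(u)) du = 4.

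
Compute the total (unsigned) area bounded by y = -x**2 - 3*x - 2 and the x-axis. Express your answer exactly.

The curve meets the x-axis where -x**2 - 3*x - 2 = 0, i.e. -(x + 1)*(x + 2) = 0, at x = -2, -1.
On [-2, -1] the curve lies above the axis; ∫[-2,-1] (-x**2 - 3*x - 2) dx = 1/6, giving area 1/6.

1/6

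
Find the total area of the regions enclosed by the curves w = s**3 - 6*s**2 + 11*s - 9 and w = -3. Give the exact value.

Set the curves equal: s**3 - 6*s**2 + 11*s - 9 = -3, so s**3 - 6*s**2 + 11*s - 6 = 0, which factors as (s - 3)*(s - 2)*(s - 1) = 0. The curves meet at s = 1, 2, 3.
On [1, 2], w = s**3 - 6*s**2 + 11*s - 9 is on top; that piece has area ∫[1,2] (s**3 - 6*s**2 + 11*s - 6) ds = 1/4.
On [2, 3], w = -3 is on top; that piece has area ∫[2,3] (-(s**3 - 6*s**2 + 11*s - 6)) ds = 1/4.
Total enclosed area = 1/4 + 1/4 = 1/2.

1/2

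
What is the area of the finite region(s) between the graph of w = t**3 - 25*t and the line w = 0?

625/2

The curve meets the t-axis where t**3 - 25*t = 0, i.e. t*(t - 5)*(t + 5) = 0, at t = -5, 0, 5.
On [-5, 0] the curve lies above the axis; ∫[-5,0] (t**3 - 25*t) dt = 625/4, giving area 625/4.
On [0, 5] the curve lies below the axis; ∫[0,5] (t**3 - 25*t) dt = -625/4, giving area 625/4.
Total area = 625/4 + 625/4 = 625/2.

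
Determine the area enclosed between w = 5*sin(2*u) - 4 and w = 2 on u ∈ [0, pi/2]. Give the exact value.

-5 + 3*pi

On [0, pi/2], (5*sin(2*u) - 4) - (2) = 5*sin(2*u) - 6 is ≤ 0 throughout, so the area is a single integral of |5*sin(2*u) - 6|.
∫[0,pi/2] (5*sin(2*u) - 6) du = 5 - 3*pi; the area of that piece is -5 + 3*pi.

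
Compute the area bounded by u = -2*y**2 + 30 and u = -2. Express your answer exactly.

Both boundary curves give u as a function of y, so integrate with respect to y. Setting them equal: -2*y**2 + 32 = 0, i.e. -2*(y - 4)*(y + 4) = 0, so they meet at y = -4, 4.
For y in [-4, 4], u = -2*y**2 + 30 is on the right; area = ∫[-4,4] (-2*y**2 + 32) dy = 512/3.

512/3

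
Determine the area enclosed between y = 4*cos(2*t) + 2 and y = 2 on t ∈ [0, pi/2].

4

The difference (4*cos(2*t) + 2) - (2) = 4*cos(2*t) changes sign at t = pi/4 inside [0, pi/2], so split the integral there.
∫[0,pi/4] (4*cos(2*t)) dt = 2.
∫[pi/4,pi/2] (4*cos(2*t)) dt = -2; the area of that piece is 2.
Total area = 2 + 2 = 4.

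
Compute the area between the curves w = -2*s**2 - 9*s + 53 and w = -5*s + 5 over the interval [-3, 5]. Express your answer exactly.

272

The difference (-2*s**2 - 9*s + 53) - (-5*s + 5) = -2*s**2 - 4*s + 48 changes sign at s = 4 inside [-3, 5], so split the integral there.
∫[-3,4] (-2*s**2 - 4*s + 48) ds = 784/3.
∫[4,5] (-2*s**2 - 4*s + 48) ds = -32/3; the area of that piece is 32/3.
Total area = 784/3 + 32/3 = 272.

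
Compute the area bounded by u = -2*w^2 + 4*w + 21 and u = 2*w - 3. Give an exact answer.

343/3

Both boundary curves give u as a function of w, so integrate with respect to w. Setting them equal: -2*w^2 + 2*w + 24 = 0, i.e. -2*(w - 4)*(w + 3) = 0, so they meet at w = -3, 4.
For w in [-3, 4], u = -2*w^2 + 4*w + 21 is on the right; area = ∫[-3,4] (-2*w^2 + 2*w + 24) dw = 343/3.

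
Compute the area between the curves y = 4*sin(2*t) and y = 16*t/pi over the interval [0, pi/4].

2 - pi/2

On [0, pi/4], (4*sin(2*t)) - (16*t/pi) = -16*t/pi + 4*sin(2*t) is ≥ 0 throughout, so the area is a single integral of |-16*t/pi + 4*sin(2*t)|.
∫[0,pi/4] (-16*t/pi + 4*sin(2*t)) dt = 2 - pi/2.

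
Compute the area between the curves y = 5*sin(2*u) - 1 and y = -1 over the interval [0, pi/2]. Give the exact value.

On [0, pi/2], (5*sin(2*u) - 1) - (-1) = 5*sin(2*u) is ≥ 0 throughout, so the area is a single integral of |5*sin(2*u)|.
∫[0,pi/2] (5*sin(2*u)) du = 5.

5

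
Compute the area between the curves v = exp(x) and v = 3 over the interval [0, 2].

The difference (exp(x)) - (3) = exp(x) - 3 changes sign at x = log(3) inside [0, 2], so split the integral there.
∫[0,log(3)] (exp(x) - 3) dx = 2 - log(27); the area of that piece is -2 + log(27).
∫[log(3),2] (exp(x) - 3) dx = -9 + 3*log(3) + exp(2).
Total area = (-2 + log(27)) + (-9 + 3*log(3) + exp(2)) = -11 + 6*log(3) + exp(2).

-11 + 6*log(3) + exp(2)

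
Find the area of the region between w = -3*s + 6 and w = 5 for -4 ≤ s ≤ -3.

On [-4, -3], (-3*s + 6) - (5) = -3*s + 1 is ≥ 0 throughout, so the area is a single integral of |-3*s + 1|.
∫[-4,-3] (-3*s + 1) ds = 23/2.

23/2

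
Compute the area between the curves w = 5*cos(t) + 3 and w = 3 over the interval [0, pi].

10

The difference (5*cos(t) + 3) - (3) = 5*cos(t) changes sign at t = pi/2 inside [0, pi], so split the integral there.
∫[0,pi/2] (5*cos(t)) dt = 5.
∫[pi/2,pi] (5*cos(t)) dt = -5; the area of that piece is 5.
Total area = 5 + 5 = 10.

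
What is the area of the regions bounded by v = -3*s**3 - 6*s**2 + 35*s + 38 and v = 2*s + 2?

Set the curves equal: -3*s**3 - 6*s**2 + 35*s + 38 = 2*s + 2, so -3*s**3 - 6*s**2 + 33*s + 36 = 0, which factors as -3*(s - 3)*(s + 1)*(s + 4) = 0. The curves meet at s = -4, -1, 3.
On [-4, -1], v = 2*s + 2 is on top; that piece has area ∫[-4,-1] (-(-3*s**3 - 6*s**2 + 33*s + 36)) ds = 297/4.
On [-1, 3], v = -3*s**3 - 6*s**2 + 35*s + 38 is on top; that piece has area ∫[-1,3] (-3*s**3 - 6*s**2 + 33*s + 36) ds = 160.
Total enclosed area = 297/4 + 160 = 937/4.

937/4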